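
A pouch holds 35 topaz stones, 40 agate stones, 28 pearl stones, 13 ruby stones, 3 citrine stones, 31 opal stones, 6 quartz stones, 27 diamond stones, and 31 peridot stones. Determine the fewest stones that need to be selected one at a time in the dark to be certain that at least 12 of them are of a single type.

87

The 9 types are the holes; the stones drawn are the pigeons.
To avoid 12 of any one type, the worst case takes at most 11 of each type, or every stone of a type that has fewer than 11.
That gives 11 + 11 + 11 + 11 + 3 + 11 + 6 + 11 + 11 = 86 stones with no type reaching 12.
The next stone forces some type to 12, so 86 + 1 = 87.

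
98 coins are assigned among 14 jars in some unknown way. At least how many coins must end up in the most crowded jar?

The 14 jars are the holes and the 98 coins are the pigeons.
If every jar held at most 6 coins, the total would be at most 14 × 6 = 84, which is less than 98.
So some jar holds at least ⌈98/14⌉ = 7 coins.

7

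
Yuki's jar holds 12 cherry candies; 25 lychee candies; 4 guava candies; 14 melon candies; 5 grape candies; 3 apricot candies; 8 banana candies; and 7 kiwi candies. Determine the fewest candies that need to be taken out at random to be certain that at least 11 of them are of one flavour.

58

Pigeonhole: the 8 flavours are the holes; the candies drawn are the pigeons.
To avoid 11 of any one flavour, the worst case takes at most 10 of each flavour, or every candy of a flavour that has fewer than 10.
That gives 10 + 10 + 4 + 10 + 5 + 3 + 8 + 7 = 57 candies with no flavour reaching 11.
The next candy forces some flavour to 11, so 57 + 1 = 58.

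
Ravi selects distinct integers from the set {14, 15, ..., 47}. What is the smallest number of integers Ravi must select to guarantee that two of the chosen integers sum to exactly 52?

23

A set avoiding the sum 52 can contain at most one of each pair {x, 52−x}, plus the 10 elements whose complement lies outside the range or equal to its own complement.
The integers 26, …, 47 (22 of them) are such a set: any two sum to at least 26+27 = 53 > 52.
Any 23rd integer completes one of the 12 pairs, so 23 choices force a sum of 52.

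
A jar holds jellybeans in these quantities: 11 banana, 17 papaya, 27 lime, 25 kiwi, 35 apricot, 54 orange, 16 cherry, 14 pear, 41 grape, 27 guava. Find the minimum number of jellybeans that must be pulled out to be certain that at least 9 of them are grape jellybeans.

In the worst case for collecting grape jellybeans, every non-grape jellybean comes out first.
There are 11 + 17 + 27 + 25 + 35 + 54 + 16 + 14 + 27 = 226 non-grape jellybeans altogether.
After those, each further jellybean must be grape, so 226 + 9 = 235 draws guarantee 9 grape jellybeans.

235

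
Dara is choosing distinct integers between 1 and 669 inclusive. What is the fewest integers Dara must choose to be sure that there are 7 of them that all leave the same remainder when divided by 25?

By the pigeonhole principle, the 25 residue classes mod 25 are the pigeonholes.
With 150 integers one could put 6 in each residue class and have no class reach 7.
The 151st integer pushes some class to 7, so 25·6 + 1 = 151.

151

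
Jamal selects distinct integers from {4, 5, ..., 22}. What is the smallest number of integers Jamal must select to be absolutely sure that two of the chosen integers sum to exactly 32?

A set avoiding the sum 32 can contain at most one of each pair {x, 32−x}, plus the 7 elements whose complement lies outside the range or equal to its own complement.
The integers 4, …, 16 (13 of them) are such a set: any two sum to at least 4+5 = 9 and at most 15+16 = 31 < 32.
By pigeonhole, any 14th integer completes one of the 6 pairs, so 14 choices force a sum of 32.

14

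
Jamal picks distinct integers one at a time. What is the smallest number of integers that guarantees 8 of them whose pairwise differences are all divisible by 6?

Integers whose pairwise differences are multiples of 6 are exactly those sharing a remainder mod 6. Pigeonhole: the 6 residue classes mod 6 are the pigeonholes.
With 42 integers one could put 7 in each residue class and have no class reach 8.
The 43rd integer pushes some class to 8, so 6·7 + 1 = 43.

43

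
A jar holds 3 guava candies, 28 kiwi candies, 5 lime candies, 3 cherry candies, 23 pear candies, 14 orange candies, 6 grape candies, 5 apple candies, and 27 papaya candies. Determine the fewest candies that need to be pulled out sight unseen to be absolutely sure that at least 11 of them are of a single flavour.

63

Pigeonhole: the 9 flavours are the holes; the candies drawn are the pigeons.
To avoid 11 of any one flavour, the worst case takes at most 10 of each flavour, or every candy of a flavour that has fewer than 10.
That gives 3 + 10 + 5 + 3 + 10 + 10 + 6 + 5 + 10 = 62 candies with no flavour reaching 11.
The next candy forces some flavour to 11, so 62 + 1 = 63.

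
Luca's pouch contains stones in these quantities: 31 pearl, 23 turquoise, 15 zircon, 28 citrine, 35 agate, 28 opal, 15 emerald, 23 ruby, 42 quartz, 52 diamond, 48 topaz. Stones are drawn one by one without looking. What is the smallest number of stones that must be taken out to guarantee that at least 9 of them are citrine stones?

In the worst case for collecting citrine stones, every non-citrine stone comes out first.
There are 31 + 23 + 15 + 35 + 28 + 15 + 23 + 42 + 52 + 48 = 312 non-citrine stones altogether.
After those, each further stone must be citrine, so 312 + 9 = 321 draws guarantee 9 citrine stones.

321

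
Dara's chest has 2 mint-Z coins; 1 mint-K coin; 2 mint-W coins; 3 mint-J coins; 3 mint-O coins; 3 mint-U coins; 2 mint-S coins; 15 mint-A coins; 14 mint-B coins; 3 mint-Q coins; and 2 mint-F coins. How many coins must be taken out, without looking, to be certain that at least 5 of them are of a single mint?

30

Put each drawn coin into a box by mint. The largest draw with every box below 5 takes min(count, 4) from each mint; mints with fewer than 4 contribute all they have.
Σ min(cᵢ, 4) = 2 + 1 + 2 + 3 + 3 + 3 + 2 + 4 + 4 + 3 + 2 = 29.
Draw number 29 + 1 = 30 must push one box to 5.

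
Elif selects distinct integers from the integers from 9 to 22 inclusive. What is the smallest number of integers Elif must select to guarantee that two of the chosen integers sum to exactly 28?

10

Two chosen integers sum to 28 exactly when both halves of some pair {x, 28−x} with 9 ≤ x ≤ 28−x ≤ 19 are chosen — 5 such pairs.
The remaining 4 elements (those with no distinct partner in range) can never complete a 28-sum, so the worst case takes all of them and one from each pair: 4 + 5 = 9.
By the pigeonhole principle, the 10th integer has to be the second member of some pair, so 9 + 1 = 10.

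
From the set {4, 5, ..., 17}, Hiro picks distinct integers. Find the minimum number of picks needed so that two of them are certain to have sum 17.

Two chosen integers sum to 17 exactly when both halves of some pair {x, 17−x} with 4 ≤ x ≤ 17−x ≤ 13 are chosen — 5 such pairs.
The remaining 4 elements (those with no distinct partner in range) can never complete a 17-sum, so the worst case takes all of them and one from each pair: 4 + 5 = 9.
The 10th integer has to be the second member of some pair, so 9 + 1 = 10.

10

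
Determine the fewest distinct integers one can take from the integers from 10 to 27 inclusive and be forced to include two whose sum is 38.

11

A set avoiding the sum 38 can contain at most one of each pair {x, 38−x}, plus the 2 elements whose complement lies outside the range or equal to its own complement.
The integers 10, …, 19 (10 of them) are such a set: any two sum to at least 10+11 = 21 and at most 18+19 = 37 < 38.
Any 11th integer completes one of the 8 pairs, so 11 choices force a sum of 38.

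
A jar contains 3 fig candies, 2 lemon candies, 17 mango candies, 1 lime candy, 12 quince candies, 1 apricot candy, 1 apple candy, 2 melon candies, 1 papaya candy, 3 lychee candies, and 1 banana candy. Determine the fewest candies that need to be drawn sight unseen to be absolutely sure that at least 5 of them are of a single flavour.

24

An adversary could hand out at most 4 candies per flavour (9 flavours run out sooner): 3 + 2 + 4 + 1 + 4 + 1 + 1 + 2 + 1 + 3 + 1 = 23 candies and still no flavour has 5.
Pigeonhole: one more candy lands in a flavour already at 4, so 24 draws are enough and 23 are not.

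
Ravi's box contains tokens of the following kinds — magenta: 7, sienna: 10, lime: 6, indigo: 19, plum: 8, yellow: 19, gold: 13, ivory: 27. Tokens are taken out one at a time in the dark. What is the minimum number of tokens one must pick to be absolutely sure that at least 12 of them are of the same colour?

By pigeonhole, the 8 colours are the holes; the tokens drawn are the pigeons.
To avoid 12 of any one colour, the worst case takes at most 11 of each colour, or every token of a colour that has fewer than 11.
That gives 7 + 10 + 6 + 11 + 8 + 11 + 11 + 11 = 75 tokens with no colour reaching 12.
The next token forces some colour to 12, so 75 + 1 = 76.

76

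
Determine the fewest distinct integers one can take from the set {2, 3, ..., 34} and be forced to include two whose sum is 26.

A set avoiding the sum 26 can contain at most one of each pair {x, 26−x}, plus the 11 elements whose complement lies outside the range or equal to its own complement.
The integers 13, …, 34 (22 of them) are such a set: any two sum to at least 13+14 = 27 > 26.
Pigeonhole: any 23rd integer completes one of the 11 pairs, so 23 choices force a sum of 26.

23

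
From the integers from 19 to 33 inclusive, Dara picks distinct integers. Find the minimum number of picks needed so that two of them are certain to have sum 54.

10

A set avoiding the sum 54 can contain at most one of each pair {x, 54−x}, plus the 3 elements whose complement lies outside the range or equal to its own complement.
The integers 19, …, 27 (9 of them) are such a set: any two sum to at least 19+20 = 39 and at most 26+27 = 53 < 54.
Any 10th integer completes one of the 6 pairs, so 10 choices force a sum of 54.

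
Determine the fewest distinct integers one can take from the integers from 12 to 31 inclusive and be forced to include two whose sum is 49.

A set avoiding the sum 49 can contain at most one of each pair {x, 49−x}, plus the 6 elements whose complement lies outside the range.
The integers 12, …, 24 (13 of them) are such a set: any two sum to at least 12+13 = 25 and at most 23+24 = 47 < 49.
By pigeonhole, any 14th integer completes one of the 7 pairs, so 14 choices force a sum of 49.

14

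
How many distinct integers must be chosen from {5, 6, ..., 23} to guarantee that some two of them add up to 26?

12

Group the elements by complementary pair {x, 26−x}: {5,21}, {6,20}, {7,19}, …, giving 8 two-element pairs, the single value 13 (it cannot pair with itself since the integers are distinct), and 2 integers whose partner 26−x falls outside [5,23].
Pigeonhole: treating each of those 11 groups as a pigeonhole, one can pick one integer per group — 11 integers — with no two summing to 26.
The 12th integer lands in an occupied pair, forcing a sum of 26.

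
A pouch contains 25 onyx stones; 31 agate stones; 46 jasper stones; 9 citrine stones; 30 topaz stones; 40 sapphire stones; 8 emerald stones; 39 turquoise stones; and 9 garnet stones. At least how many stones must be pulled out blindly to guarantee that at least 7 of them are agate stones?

In the worst case for collecting agate stones, every non-agate stone comes out first.
There are 25 + 46 + 9 + 30 + 40 + 8 + 39 + 9 = 206 non-agate stones altogether.
After those, each further stone must be agate, so 206 + 7 = 213 draws guarantee 7 agate stones.

213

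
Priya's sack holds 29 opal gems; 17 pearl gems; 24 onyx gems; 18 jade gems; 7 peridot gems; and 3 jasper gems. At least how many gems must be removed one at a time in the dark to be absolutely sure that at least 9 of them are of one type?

43

Put each drawn gem into a box by type. The largest draw with every box below 9 takes min(count, 8) from each type; types with fewer than 8 contribute all they have.
Σ min(cᵢ, 8) = 8 + 8 + 8 + 8 + 7 + 3 = 42.
Draw number 42 + 1 = 43 must push one box to 9.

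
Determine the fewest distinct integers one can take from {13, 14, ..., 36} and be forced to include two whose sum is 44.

16

Group the elements by complementary pair {x, 44−x}: {13,31}, {14,30}, {15,29}, …, giving 9 two-element pairs, the single value 22 (it cannot pair with itself since the integers are distinct), and 5 integers whose partner 44−x falls outside [13,36].
Pigeonhole: treating each of those 15 groups as a pigeonhole, one can pick one integer per group — 15 integers — with no two summing to 44.
The 16th integer lands in an occupied pair, forcing a sum of 44.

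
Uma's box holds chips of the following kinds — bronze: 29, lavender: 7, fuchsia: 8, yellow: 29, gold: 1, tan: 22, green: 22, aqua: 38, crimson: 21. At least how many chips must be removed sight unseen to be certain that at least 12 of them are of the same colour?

Put each drawn chip into a box by colour. The largest draw with every box below 12 takes min(count, 11) from each colour; colours with fewer than 11 contribute all they have.
Σ min(cᵢ, 11) = 11 + 7 + 8 + 11 + 1 + 11 + 11 + 11 + 11 = 82.
Draw number 82 + 1 = 83 must push one box to 12.

83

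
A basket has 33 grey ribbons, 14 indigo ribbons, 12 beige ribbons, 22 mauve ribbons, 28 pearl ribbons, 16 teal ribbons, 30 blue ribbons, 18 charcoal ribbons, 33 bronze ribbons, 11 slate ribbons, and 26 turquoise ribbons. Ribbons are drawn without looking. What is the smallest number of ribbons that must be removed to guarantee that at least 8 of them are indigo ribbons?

In the worst case for collecting indigo ribbons, every non-indigo ribbon comes out first.
There are 33 + 12 + 22 + 28 + 16 + 30 + 18 + 33 + 11 + 26 = 229 non-indigo ribbons altogether.
After those, each further ribbon must be indigo, so 229 + 8 = 237 draws guarantee 8 indigo ribbons.

237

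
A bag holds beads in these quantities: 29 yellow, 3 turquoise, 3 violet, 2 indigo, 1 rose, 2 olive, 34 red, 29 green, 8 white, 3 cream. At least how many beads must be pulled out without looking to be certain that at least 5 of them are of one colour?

31

An adversary could hand out at most 4 beads per colour (6 colours run out sooner): 4 + 3 + 3 + 2 + 1 + 2 + 4 + 4 + 4 + 3 = 30 beads and still no colour has 5.
One more bead lands in a colour already at 4, so 31 draws are enough and 30 are not.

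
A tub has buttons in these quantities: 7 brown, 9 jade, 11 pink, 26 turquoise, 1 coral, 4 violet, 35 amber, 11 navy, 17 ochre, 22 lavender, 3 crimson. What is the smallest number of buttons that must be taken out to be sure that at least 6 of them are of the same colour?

49

The 11 colours are the holes; the buttons drawn are the pigeons.
To avoid 6 of any one colour, the worst case takes at most 5 of each colour, or every button of a colour that has fewer than 5.
That gives 5 + 5 + 5 + 5 + 1 + 4 + 5 + 5 + 5 + 5 + 3 = 48 buttons with no colour reaching 6.
The next button forces some colour to 6, so 48 + 1 = 49.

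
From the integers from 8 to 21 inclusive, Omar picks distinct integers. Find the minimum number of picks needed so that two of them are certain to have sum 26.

Group the elements by complementary pair {x, 26−x}: {8,18}, {9,17}, {10,16}, …, giving 5 two-element pairs, the single value 13 (it cannot pair with itself since the integers are distinct), and 3 integers whose partner 26−x falls outside [8,21].
Treating each of those 9 groups as a pigeonhole, one can pick one integer per group — 9 integers — with no two summing to 26.
The 10th integer lands in an occupied pair, forcing a sum of 26.

10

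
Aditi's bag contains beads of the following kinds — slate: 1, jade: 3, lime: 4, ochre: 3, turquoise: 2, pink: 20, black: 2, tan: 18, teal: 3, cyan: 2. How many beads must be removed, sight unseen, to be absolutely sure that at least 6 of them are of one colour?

31

An adversary could hand out at most 5 beads per colour (8 colours run out sooner): 1 + 3 + 4 + 3 + 2 + 5 + 2 + 5 + 3 + 2 = 30 beads and still no colour has 6.
By the pigeonhole principle, one more bead lands in a colour already at 5, so 31 draws are enough and 30 are not.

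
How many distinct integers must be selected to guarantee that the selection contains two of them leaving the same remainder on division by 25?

26

By pigeonhole, the 25 residue classes mod 25 are the pigeonholes.
With 25 integers one could put 1 in each residue class and have no class reach 2.
The 26th integer pushes some class to 2, so 25·1 + 1 = 26.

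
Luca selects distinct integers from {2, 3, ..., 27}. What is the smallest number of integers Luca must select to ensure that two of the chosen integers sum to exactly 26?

16

Group the elements by complementary pair {x, 26−x}: {2,24}, {3,23}, {4,22}, …, giving 11 two-element pairs; the single value 13 (it cannot pair with itself since the integers are distinct); and 3 integers whose partner 26−x falls outside [2,27].
Treating each of those 15 groups as a pigeonhole, one can pick one integer per group — 15 integers — with no two summing to 26.
The 16th integer lands in an occupied pair, forcing a sum of 26.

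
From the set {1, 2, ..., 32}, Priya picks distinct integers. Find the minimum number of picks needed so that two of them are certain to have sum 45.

23

Group the elements by complementary pair {x, 45−x}: {13,32}, {14,31}, {15,30}, …, giving 10 two-element pairs and 12 integers whose partner 45−x falls outside [1,32].
Treating each of those 22 groups as a pigeonhole, one can pick one integer per group — 22 integers — with no two summing to 45.
The 23rd integer lands in an occupied pair, forcing a sum of 45.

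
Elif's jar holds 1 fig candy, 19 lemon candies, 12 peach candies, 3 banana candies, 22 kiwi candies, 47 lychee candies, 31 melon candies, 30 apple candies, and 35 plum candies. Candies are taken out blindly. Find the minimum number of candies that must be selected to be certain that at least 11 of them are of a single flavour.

Put each drawn candy into a box by flavour. The largest draw with every box below 11 takes min(count, 10) from each flavour; flavours with fewer than 10 contribute all they have.
Σ min(cᵢ, 10) = 1 + 10 + 10 + 3 + 10 + 10 + 10 + 10 + 10 = 74.
Draw number 74 + 1 = 75 must push one box to 11.

75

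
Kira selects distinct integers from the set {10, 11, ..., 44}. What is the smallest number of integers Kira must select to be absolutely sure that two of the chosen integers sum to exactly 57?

20

Group the elements by complementary pair {x, 57−x}: {13,44}, {14,43}, {15,42}, …, giving 16 two-element pairs and 3 integers whose partner 57−x falls outside [10,44].
By pigeonhole, treating each of those 19 groups as a pigeonhole, one can pick one integer per group — 19 integers — with no two summing to 57.
The 20th integer lands in an occupied pair, forcing a sum of 57.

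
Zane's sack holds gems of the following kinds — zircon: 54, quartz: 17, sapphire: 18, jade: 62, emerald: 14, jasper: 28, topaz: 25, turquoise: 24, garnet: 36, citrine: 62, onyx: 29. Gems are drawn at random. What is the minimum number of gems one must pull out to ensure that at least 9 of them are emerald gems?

364

In the worst case for collecting emerald gems, every non-emerald gem comes out first.
There are 54 + 17 + 18 + 62 + 28 + 25 + 24 + 36 + 62 + 29 = 355 non-emerald gems altogether.
After those, each further gem must be emerald, so 355 + 9 = 364 draws guarantee 9 emerald gems.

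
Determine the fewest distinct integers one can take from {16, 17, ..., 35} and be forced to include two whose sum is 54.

A set avoiding the sum 54 can contain at most one of each pair {x, 54−x}, plus the 4 elements whose complement lies outside the range or equal to its own complement.
The integers 16, …, 27 (12 of them) are such a set: any two sum to at least 16+17 = 33 and at most 26+27 = 53 < 54.
Pigeonhole: any 13th integer completes one of the 8 pairs, so 13 choices force a sum of 54.

13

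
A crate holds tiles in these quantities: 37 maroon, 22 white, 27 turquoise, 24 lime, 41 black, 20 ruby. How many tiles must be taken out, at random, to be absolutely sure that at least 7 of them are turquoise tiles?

151

In the worst case for collecting turquoise tiles, every non-turquoise tile comes out first.
There are 37 + 22 + 24 + 41 + 20 = 144 non-turquoise tiles altogether.
After those, each further tile must be turquoise, so 144 + 7 = 151 draws guarantee 7 turquoise tiles.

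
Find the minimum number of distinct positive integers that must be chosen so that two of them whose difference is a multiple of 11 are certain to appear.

12

Integers whose pairwise differences are multiples of 11 are exactly those sharing a remainder mod 11. Pigeonhole: the 11 residue classes mod 11 are the pigeonholes.
With 11 integers one could put 1 in each residue class and have no class reach 2.
The 12th integer pushes some class to 2, so 11·1 + 1 = 12.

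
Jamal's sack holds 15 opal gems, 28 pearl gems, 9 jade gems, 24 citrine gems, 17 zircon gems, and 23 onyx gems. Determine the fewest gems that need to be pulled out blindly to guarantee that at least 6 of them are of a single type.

31

An adversary could hand out at most 5 gems per type: 5 + 5 + 5 + 5 + 5 + 5 = 30 gems and still no type has 6.
One more gem lands in a type already at 5, so 31 draws are enough and 30 are not.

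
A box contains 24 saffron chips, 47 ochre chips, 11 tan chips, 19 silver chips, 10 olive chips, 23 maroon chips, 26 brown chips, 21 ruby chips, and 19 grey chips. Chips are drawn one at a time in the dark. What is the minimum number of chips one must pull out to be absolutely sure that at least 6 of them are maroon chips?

In the worst case for collecting maroon chips, every non-maroon chip comes out first.
There are 24 + 47 + 11 + 19 + 10 + 26 + 21 + 19 = 177 non-maroon chips altogether.
After those, each further chip must be maroon, so 177 + 6 = 183 draws guarantee 6 maroon chips.

183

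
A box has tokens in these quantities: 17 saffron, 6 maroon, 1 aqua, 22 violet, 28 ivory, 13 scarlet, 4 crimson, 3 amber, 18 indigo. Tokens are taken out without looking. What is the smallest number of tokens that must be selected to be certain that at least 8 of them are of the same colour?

50

An adversary could hand out at most 7 tokens per colour (4 colours run out sooner): 7 + 6 + 1 + 7 + 7 + 7 + 4 + 3 + 7 = 49 tokens and still no colour has 8.
One more token lands in a colour already at 7, so 50 draws are enough and 49 are not.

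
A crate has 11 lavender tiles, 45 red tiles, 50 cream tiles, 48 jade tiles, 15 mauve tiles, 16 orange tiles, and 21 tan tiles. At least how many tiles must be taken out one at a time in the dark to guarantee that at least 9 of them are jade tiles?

In the worst case for collecting jade tiles, every non-jade tile comes out first.
There are 11 + 45 + 50 + 15 + 16 + 21 = 158 non-jade tiles altogether.
After those, each further tile must be jade, so 158 + 9 = 167 draws guarantee 9 jade tiles.

167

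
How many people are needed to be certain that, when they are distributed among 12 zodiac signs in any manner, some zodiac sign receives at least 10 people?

109

With 108 people one could put exactly 9 in each of the 12 zodiac signs, and no zodiac sign would reach 10.
One more person must land in a zodiac sign that already has 9, giving it 10.
So 12 × 9 + 1 = 109 people are required.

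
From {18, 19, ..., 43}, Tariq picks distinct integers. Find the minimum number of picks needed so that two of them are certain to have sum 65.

16

Two chosen integers sum to 65 exactly when both halves of some pair {x, 65−x} with 22 ≤ x ≤ 65−x ≤ 43 are chosen — 11 such pairs.
The remaining 4 elements (those with no distinct partner in range) can never complete a 65-sum, so the worst case takes all of them and one from each pair: 4 + 11 = 15.
By pigeonhole, the 16th integer has to be the second member of some pair, so 15 + 1 = 16.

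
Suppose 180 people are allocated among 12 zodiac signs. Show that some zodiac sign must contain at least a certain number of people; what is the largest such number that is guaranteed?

By the pigeonhole principle, the 12 zodiac signs are the holes and the 180 people are the pigeons.
If every zodiac sign held at most 14 people, the total would be at most 12 × 14 = 168, which is less than 180.
So some zodiac sign holds at least ⌈180/12⌉ = 15 people.

15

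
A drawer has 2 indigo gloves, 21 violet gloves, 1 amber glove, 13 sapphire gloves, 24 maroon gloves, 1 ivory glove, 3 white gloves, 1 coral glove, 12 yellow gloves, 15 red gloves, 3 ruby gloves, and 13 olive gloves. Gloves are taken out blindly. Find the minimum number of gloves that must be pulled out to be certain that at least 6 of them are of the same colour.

42

The 12 colours are the holes; the gloves drawn are the pigeons.
To avoid 6 of any one colour, the worst case takes at most 5 of each colour, or every glove of a colour that has fewer than 5.
That gives 2 + 5 + 1 + 5 + 5 + 1 + 3 + 1 + 5 + 5 + 3 + 5 = 41 gloves with no colour reaching 6.
The next glove forces some colour to 6, so 41 + 1 = 42.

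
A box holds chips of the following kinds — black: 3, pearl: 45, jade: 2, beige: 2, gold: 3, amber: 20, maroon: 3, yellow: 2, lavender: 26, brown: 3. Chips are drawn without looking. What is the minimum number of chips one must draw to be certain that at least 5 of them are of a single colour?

31

An adversary could hand out at most 4 chips per colour (7 colours run out sooner): 3 + 4 + 2 + 2 + 3 + 4 + 3 + 2 + 4 + 3 = 30 chips and still no colour has 5.
By the pigeonhole principle, one more chip lands in a colour already at 4, so 31 draws are enough and 30 are not.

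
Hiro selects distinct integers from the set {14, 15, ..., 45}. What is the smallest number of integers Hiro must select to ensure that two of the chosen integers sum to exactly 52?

Two chosen integers sum to 52 exactly when both halves of some pair {x, 52−x} with 14 ≤ x ≤ 52−x ≤ 38 are chosen — 12 such pairs.
The remaining 8 elements (those with no distinct partner in range) can never complete a 52-sum, so the worst case takes all of them and one from each pair: 8 + 12 = 20.
The 21st integer has to be the second member of some pair, so 20 + 1 = 21.

21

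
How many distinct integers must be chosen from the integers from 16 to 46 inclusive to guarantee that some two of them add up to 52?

22

Group the elements by complementary pair {x, 52−x}: {16,36}, {17,35}, {18,34}, …, giving 10 two-element pairs, the single value 26 (it cannot pair with itself since the integers are distinct), and 10 integers whose partner 52−x falls outside [16,46].
By the pigeonhole principle, treating each of those 21 groups as a pigeonhole, one can pick one integer per group — 21 integers — with no two summing to 52.
The 22nd integer lands in an occupied pair, forcing a sum of 52.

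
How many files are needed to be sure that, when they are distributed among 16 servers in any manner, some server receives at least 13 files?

193

With 192 files one could put exactly 12 in each of the 16 servers, and no server would reach 13.
One more file must land in a server that already has 12, giving it 13.
So 16 × 12 + 1 = 193 files are required.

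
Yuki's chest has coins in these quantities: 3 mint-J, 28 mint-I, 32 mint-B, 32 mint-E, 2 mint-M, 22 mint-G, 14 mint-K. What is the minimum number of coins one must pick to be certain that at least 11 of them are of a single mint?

56

By the pigeonhole principle, put each drawn coin into a box by mint. The largest draw with every box below 11 takes min(count, 10) from each mint; mints with fewer than 10 contribute all they have.
Σ min(cᵢ, 10) = 3 + 10 + 10 + 10 + 2 + 10 + 10 = 55.
Draw number 55 + 1 = 56 must push one box to 11.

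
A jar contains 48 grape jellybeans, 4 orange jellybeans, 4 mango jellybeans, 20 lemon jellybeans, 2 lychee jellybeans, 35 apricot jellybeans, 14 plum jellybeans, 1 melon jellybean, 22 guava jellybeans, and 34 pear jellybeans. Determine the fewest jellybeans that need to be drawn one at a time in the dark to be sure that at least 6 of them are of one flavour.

By pigeonhole, put each drawn jellybean into a box by flavour. The largest draw with every box below 6 takes min(count, 5) from each flavour; flavours with fewer than 5 contribute all they have.
Σ min(cᵢ, 5) = 5 + 4 + 4 + 5 + 2 + 5 + 5 + 1 + 5 + 5 = 41.
Draw number 41 + 1 = 42 must push one box to 6.

42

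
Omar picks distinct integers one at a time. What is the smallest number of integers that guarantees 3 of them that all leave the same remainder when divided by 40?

By the pigeonhole principle, the 40 residue classes mod 40 are the pigeonholes.
With 80 integers one could put 2 in each residue class and have no class reach 3.
The 81st integer pushes some class to 3, so 40·2 + 1 = 81.

81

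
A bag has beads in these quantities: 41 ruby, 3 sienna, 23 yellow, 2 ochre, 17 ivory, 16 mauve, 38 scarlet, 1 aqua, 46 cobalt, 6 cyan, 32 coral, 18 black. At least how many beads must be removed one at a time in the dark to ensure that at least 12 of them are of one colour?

101

By pigeonhole, the 12 colours are the holes; the beads drawn are the pigeons.
To avoid 12 of any one colour, the worst case takes at most 11 of each colour, or every bead of a colour that has fewer than 11.
That gives 11 + 3 + 11 + 2 + 11 + 11 + 11 + 1 + 11 + 6 + 11 + 11 = 100 beads with no colour reaching 12.
The next bead forces some colour to 12, so 100 + 1 = 101.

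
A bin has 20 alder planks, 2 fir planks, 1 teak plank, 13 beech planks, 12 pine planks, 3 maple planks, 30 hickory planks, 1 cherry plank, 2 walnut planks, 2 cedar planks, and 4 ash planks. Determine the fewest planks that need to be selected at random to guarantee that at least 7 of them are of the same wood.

By the pigeonhole principle, put each drawn plank into a box by wood. The largest draw with every box below 7 takes min(count, 6) from each wood; woods with fewer than 6 contribute all they have.
Σ min(cᵢ, 6) = 6 + 2 + 1 + 6 + 6 + 3 + 6 + 1 + 2 + 2 + 4 = 39.
Draw number 39 + 1 = 40 must push one box to 7.

40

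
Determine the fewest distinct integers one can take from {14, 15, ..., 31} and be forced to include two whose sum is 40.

13

A set avoiding the sum 40 can contain at most one of each pair {x, 40−x}, plus the 6 elements whose complement lies outside the range or equal to its own complement.
The integers 20, …, 31 (12 of them) are such a set: any two sum to at least 20+21 = 41 > 40.
By the pigeonhole principle, any 13th integer completes one of the 6 pairs, so 13 choices force a sum of 40.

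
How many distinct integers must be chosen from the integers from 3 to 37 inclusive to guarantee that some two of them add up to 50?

A set avoiding the sum 50 can contain at most one of each pair {x, 50−x}, plus the 11 elements whose complement lies outside the range or equal to its own complement.
The integers 3, …, 25 (23 of them) are such a set: any two sum to at least 3+4 = 7 and at most 24+25 = 49 < 50.
Any 24th integer completes one of the 12 pairs, so 24 choices force a sum of 50.

24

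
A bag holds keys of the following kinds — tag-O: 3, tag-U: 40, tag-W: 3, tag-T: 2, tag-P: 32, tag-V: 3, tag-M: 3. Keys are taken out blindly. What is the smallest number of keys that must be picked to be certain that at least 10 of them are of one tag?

Put each drawn key into a box by tag. The largest draw with every box below 10 takes min(count, 9) from each tag; tags with fewer than 9 contribute all they have.
Σ min(cᵢ, 9) = 3 + 9 + 3 + 2 + 9 + 3 + 3 = 32.
Draw number 32 + 1 = 33 must push one box to 10.

33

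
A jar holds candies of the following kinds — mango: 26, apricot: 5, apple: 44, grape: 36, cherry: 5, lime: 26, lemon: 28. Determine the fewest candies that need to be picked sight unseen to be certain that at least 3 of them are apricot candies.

168

In the worst case for collecting apricot candies, every non-apricot candy comes out first.
There are 26 + 44 + 36 + 5 + 26 + 28 = 165 non-apricot candies altogether.
After those, each further candy must be apricot, so 165 + 3 = 168 draws guarantee 3 apricot candies.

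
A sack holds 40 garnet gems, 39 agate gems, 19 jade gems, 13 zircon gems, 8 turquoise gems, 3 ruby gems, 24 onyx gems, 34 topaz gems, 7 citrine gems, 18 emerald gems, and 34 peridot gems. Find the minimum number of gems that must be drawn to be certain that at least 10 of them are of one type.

91

An adversary could hand out at most 9 gems per type (turquoise, ruby, citrine run out sooner): 9 + 9 + 9 + 9 + 8 + 3 + 9 + 9 + 7 + 9 + 9 = 90 gems and still no type has 10.
One more gem lands in a type already at 9, so 91 draws are enough and 90 are not.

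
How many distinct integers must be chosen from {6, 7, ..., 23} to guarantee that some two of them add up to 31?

11

Two chosen integers sum to 31 exactly when both halves of some pair {x, 31−x} with 8 ≤ x ≤ 31−x ≤ 23 are chosen — 8 such pairs.
The remaining 2 elements (those with no distinct partner in range) can never complete a 31-sum, so the worst case takes all of them and one from each pair: 2 + 8 = 10.
By pigeonhole, the 11th integer has to be the second member of some pair, so 10 + 1 = 11.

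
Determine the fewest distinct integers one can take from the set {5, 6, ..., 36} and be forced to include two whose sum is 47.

Group the elements by complementary pair {x, 47−x}: {11,36}, {12,35}, {13,34}, …, giving 13 two-element pairs and 6 integers whose partner 47−x falls outside [5,36].
Pigeonhole: treating each of those 19 groups as a pigeonhole, one can pick one integer per group — 19 integers — with no two summing to 47.
The 20th integer lands in an occupied pair, forcing a sum of 47.

20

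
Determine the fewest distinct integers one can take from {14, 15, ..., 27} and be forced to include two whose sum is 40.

A set avoiding the sum 40 can contain at most one of each pair {x, 40−x}, plus the 2 elements whose complement lies outside the range or equal to its own complement.
The integers 20, …, 27 (8 of them) are such a set: any two sum to at least 20+21 = 41 > 40.
Any 9th integer completes one of the 6 pairs, so 9 choices force a sum of 40.

9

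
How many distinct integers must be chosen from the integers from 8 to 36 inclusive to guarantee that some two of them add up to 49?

18

A set avoiding the sum 49 can contain at most one of each pair {x, 49−x}, plus the 5 elements whose complement lies outside the range.
The integers 8, …, 24 (17 of them) are such a set: any two sum to at least 8+9 = 17 and at most 23+24 = 47 < 49.
Any 18th integer completes one of the 12 pairs, so 18 choices force a sum of 49.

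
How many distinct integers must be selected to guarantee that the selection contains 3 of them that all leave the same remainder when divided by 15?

31

Pigeonhole: the 15 residue classes mod 15 are the pigeonholes.
With 30 integers one could put 2 in each residue class and have no class reach 3.
The 31st integer pushes some class to 3, so 15·2 + 1 = 31.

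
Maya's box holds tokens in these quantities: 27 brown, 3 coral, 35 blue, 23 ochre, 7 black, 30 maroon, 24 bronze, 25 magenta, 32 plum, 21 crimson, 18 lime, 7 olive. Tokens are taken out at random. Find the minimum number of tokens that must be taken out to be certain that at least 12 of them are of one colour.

Pigeonhole: put each drawn token into a box by colour. The largest draw with every box below 12 takes min(count, 11) from each colour; colours with fewer than 11 contribute all they have.
Σ min(cᵢ, 11) = 11 + 3 + 11 + 11 + 7 + 11 + 11 + 11 + 11 + 11 + 11 + 7 = 116.
Draw number 116 + 1 = 117 must push one box to 12.

117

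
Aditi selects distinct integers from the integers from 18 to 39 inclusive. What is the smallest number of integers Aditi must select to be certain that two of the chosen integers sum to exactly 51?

Two chosen integers sum to 51 exactly when both halves of some pair {x, 51−x} with 18 ≤ x ≤ 51−x ≤ 33 are chosen — 8 such pairs.
The remaining 6 elements (those with no distinct partner in range) can never complete a 51-sum, so the worst case takes all of them and one from each pair: 6 + 8 = 14.
The 15th integer has to be the second member of some pair, so 14 + 1 = 15.

15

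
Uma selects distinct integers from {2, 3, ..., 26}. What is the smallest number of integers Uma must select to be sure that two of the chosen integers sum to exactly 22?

A set avoiding the sum 22 can contain at most one of each pair {x, 22−x}, plus the 7 elements whose complement lies outside the range or equal to its own complement.
The integers 11, …, 26 (16 of them) are such a set: any two sum to at least 11+12 = 23 > 22.
Any 17th integer completes one of the 9 pairs, so 17 choices force a sum of 22.

17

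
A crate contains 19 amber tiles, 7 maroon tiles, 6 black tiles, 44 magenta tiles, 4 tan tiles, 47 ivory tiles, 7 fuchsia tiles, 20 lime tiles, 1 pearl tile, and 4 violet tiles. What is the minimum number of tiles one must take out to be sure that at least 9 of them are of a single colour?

Pigeonhole: the 10 colours are the holes; the tiles drawn are the pigeons.
To avoid 9 of any one colour, the worst case takes at most 8 of each colour, or every tile of a colour that has fewer than 8.
That gives 8 + 7 + 6 + 8 + 4 + 8 + 7 + 8 + 1 + 4 = 61 tiles with no colour reaching 9.
The next tile forces some colour to 9, so 61 + 1 = 62.

62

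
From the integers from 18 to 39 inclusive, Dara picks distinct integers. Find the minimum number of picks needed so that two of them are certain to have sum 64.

16

Two chosen integers sum to 64 exactly when both halves of some pair {x, 64−x} with 25 ≤ x ≤ 64−x ≤ 39 are chosen — 7 such pairs.
The remaining 8 elements (those with no distinct partner in range) can never complete a 64-sum, so the worst case takes all of them and one from each pair: 8 + 7 = 15.
Pigeonhole: the 16th integer has to be the second member of some pair, so 15 + 1 = 16.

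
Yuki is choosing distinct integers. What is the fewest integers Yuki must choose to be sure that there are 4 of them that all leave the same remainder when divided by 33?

By the pigeonhole principle, the 33 residue classes mod 33 are the pigeonholes.
With 99 integers one could put 3 in each residue class and have no class reach 4.
The 100th integer pushes some class to 4, so 33·3 + 1 = 100.

100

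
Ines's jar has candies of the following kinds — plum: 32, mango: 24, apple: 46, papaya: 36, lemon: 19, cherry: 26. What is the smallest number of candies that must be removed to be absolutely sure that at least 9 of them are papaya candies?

In the worst case for collecting papaya candies, every non-papaya candy comes out first.
There are 32 + 24 + 46 + 19 + 26 = 147 non-papaya candies altogether.
After those, each further candy must be papaya, so 147 + 9 = 156 draws guarantee 9 papaya candies.

156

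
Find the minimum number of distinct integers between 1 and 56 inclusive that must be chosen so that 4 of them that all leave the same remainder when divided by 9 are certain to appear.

By the pigeonhole principle, the 9 residue classes mod 9 are the pigeonholes.
With 27 integers one could put 3 in each residue class and have no class reach 4.
The 28th integer pushes some class to 4, so 9·3 + 1 = 28.

28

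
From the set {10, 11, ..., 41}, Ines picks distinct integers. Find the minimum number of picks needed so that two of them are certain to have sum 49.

A set avoiding the sum 49 can contain at most one of each pair {x, 49−x}, plus the 2 elements whose complement lies outside the range.
The integers 25, …, 41 (17 of them) are such a set: any two sum to at least 25+26 = 51 > 49.
By the pigeonhole principle, any 18th integer completes one of the 15 pairs, so 18 choices force a sum of 49.

18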